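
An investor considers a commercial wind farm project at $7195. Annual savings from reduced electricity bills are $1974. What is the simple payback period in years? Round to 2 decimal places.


Simple payback period = initial cost / annual savings
Payback = 7195 / 1974
Payback = 3.64 years

3.64


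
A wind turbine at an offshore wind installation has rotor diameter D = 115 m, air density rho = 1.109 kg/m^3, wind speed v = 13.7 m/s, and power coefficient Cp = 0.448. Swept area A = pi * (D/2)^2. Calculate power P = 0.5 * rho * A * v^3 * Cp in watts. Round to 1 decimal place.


Step 1 -- Compute swept area:
  A = pi * (D/2)^2 = pi * (115/2)^2 = 10386.89 m^2
Step 2 -- Apply wind power equation:
  P = 0.5 * rho * A * v^3 * Cp
  v^3 = 13.7^3 = 2571.353
  P = 0.5 * 1.109 * 10386.89 * 2571.353 * 0.448
  P = 6634784.6 W

6634784.6


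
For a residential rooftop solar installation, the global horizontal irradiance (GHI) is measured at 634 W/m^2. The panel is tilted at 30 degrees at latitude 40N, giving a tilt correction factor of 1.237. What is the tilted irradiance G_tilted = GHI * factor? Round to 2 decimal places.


Identify the given values:
  GHI = 634 W/m^2, tilt correction factor = 1.237
Apply the formula G_tilted = GHI * factor:
  G_tilted = 634 * 1.237
  G_tilted = 784.26 W/m^2

784.26


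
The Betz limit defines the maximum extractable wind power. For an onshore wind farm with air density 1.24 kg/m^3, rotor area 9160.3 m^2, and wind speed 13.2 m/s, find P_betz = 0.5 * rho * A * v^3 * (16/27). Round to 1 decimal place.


The Betz coefficient Cp_max = 16/27 = 0.5926
v^3 = 13.2^3 = 2299.968
P_betz = 0.5 * rho * A * v^3 * Cp_max
P_betz = 0.5 * 1.24 * 9160.3 * 2299.968 * 0.5926
P_betz = 7740685.1 W

7740685.1


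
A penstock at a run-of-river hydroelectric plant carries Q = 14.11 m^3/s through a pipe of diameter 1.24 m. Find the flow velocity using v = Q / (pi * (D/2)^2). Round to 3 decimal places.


Compute pipe cross-sectional area:
  A = pi * (D/2)^2 = pi * (1.24/2)^2 = 1.2076 m^2
Calculate velocity:
  v = Q / A = 14.11 / 1.2076
  v = 11.684 m/s

11.684


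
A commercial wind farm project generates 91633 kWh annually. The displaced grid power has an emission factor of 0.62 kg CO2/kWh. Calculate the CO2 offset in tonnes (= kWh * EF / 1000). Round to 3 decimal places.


CO2 offset in kg = generation * emission_factor
CO2 offset = 91633 * 0.62 = 56812.46 kg
Convert to tonnes:
  CO2 offset = 56812.46 / 1000 = 56.812 tonnes

56.812


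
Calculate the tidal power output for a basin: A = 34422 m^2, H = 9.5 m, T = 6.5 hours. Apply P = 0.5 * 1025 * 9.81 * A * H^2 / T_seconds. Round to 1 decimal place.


Convert period to seconds: T = 6.5 * 3600 = 23400.0 s
H^2 = 9.5^2 = 90.25
P = 0.5 * rho * g * A * H^2 / T
P = 0.5 * 1025 * 9.81 * 34422 * 90.25 / 23400.0
P = 667467.8 W

667467.8


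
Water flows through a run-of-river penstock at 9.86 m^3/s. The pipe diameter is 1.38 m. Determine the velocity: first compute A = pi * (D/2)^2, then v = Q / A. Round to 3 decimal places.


Compute pipe cross-sectional area:
  A = pi * (D/2)^2 = pi * (1.38/2)^2 = 1.4957 m^2
Calculate velocity:
  v = Q / A = 9.86 / 1.4957
  v = 6.592 m/s

6.592


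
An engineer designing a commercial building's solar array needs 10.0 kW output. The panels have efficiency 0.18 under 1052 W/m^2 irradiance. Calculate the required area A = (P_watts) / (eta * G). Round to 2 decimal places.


Convert target power to watts: P = 10.0 * 1000 = 10000.0 W
Compute denominator: eta * G = 0.18 * 1052 = 189.36
Required area A = P / (eta * G) = 10000.0 / 189.36
A = 52.81 m^2

52.81


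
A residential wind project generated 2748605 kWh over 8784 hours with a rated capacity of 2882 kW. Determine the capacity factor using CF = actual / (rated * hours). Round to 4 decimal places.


Capacity factor = actual output / maximum possible output
Maximum possible = rated * hours = 2882 * 8784 = 25315488 kWh
CF = 2748605 / 25315488
CF = 0.1086

0.1086


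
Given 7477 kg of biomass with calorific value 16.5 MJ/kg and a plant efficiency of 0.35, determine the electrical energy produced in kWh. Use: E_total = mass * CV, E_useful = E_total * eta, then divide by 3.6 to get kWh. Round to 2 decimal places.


Total energy = mass * CV = 7477 * 16.5 = 123370.5 MJ
Useful energy = total * eta = 123370.5 * 0.35 = 43179.68 MJ
Convert to kWh: 43179.68 / 3.6
Useful energy = 11994.35 kWh

11994.35


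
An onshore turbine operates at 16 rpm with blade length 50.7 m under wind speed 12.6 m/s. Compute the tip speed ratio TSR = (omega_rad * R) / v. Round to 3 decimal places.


Convert rotational speed to rad/s:
  omega = 16 * 2 * pi / 60 = 1.6755 rad/s
Compute tip speed:
  v_tip = omega * R = 1.6755 * 50.7 = 84.949 m/s
Tip speed ratio:
  TSR = v_tip / v_wind = 84.949 / 12.6 = 6.742

6.742


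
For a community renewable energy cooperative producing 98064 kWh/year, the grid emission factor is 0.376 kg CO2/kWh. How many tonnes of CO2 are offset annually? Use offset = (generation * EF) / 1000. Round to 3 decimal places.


CO2 offset in kg = generation * emission_factor
CO2 offset = 98064 * 0.376 = 36872.06 kg
Convert to tonnes:
  CO2 offset = 36872.06 / 1000 = 36.872 tonnes

36.872


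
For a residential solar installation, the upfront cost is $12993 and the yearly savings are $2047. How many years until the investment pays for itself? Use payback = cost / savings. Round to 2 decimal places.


Simple payback period = initial cost / annual savings
Payback = 12993 / 2047
Payback = 6.35 years

6.35


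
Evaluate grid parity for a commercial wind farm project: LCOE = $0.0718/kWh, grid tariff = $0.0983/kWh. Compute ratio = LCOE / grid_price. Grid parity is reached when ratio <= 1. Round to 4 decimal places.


Compare LCOE to grid price:
  LCOE = $0.0718/kWh, Grid price = $0.0983/kWh
  Ratio = LCOE / grid_price = 0.0718 / 0.0983 = 0.7304
  Grid parity achieved (ratio <= 1)? yes

0.7304


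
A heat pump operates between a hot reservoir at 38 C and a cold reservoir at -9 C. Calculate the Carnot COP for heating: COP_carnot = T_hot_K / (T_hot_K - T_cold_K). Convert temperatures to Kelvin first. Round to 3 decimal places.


Convert to Kelvin:
  T_hot = 38 + 273.15 = 311.15 K
  T_cold = -9 + 273.15 = 264.15 K
Apply Carnot COP formula:
  COP = T_hot_K / (T_hot_K - T_cold_K) = 311.15 / 47.0
  COP = 6.620

6.620


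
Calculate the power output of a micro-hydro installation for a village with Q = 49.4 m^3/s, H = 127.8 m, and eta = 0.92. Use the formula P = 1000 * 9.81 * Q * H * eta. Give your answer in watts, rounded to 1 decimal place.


Apply the hydropower formula P = rho * g * Q * H * eta
rho * g = 1000 * 9.81 = 9810.0
P = 9810.0 * 49.4 * 127.8 * 0.92
P = 56978975.7 W

56978975.7


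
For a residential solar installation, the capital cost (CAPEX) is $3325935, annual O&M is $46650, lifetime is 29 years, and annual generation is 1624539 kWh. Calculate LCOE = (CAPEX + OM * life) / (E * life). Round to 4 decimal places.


Total cost = CAPEX + OM * lifetime = 3325935 + 46650 * 29 = 3325935 + 1352850 = 4678785
Total generation = annual * lifetime = 1624539 * 29 = 47111631 kWh
LCOE = 4678785 / 47111631
LCOE = 0.0993 $/kWh

0.0993


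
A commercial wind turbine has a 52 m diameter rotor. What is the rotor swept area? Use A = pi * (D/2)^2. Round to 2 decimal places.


Compute the rotor radius:
  r = D / 2 = 52 / 2 = 26.0 m
Calculate swept area:
  A = pi * r^2 = pi * 26.0^2
  A = 2123.72 m^2

2123.72


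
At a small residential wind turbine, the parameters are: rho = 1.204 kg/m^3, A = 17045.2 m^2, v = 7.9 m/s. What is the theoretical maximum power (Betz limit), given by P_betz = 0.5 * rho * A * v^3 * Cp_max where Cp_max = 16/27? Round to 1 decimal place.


The Betz coefficient Cp_max = 16/27 = 0.5926
v^3 = 7.9^3 = 493.039
P_betz = 0.5 * rho * A * v^3 * Cp_max
P_betz = 0.5 * 1.204 * 17045.2 * 493.039 * 0.5926
P_betz = 2998030.8 W

2998030.8


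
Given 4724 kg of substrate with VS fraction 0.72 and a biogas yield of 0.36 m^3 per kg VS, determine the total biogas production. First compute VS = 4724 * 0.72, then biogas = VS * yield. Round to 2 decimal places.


Compute volatile solids:
  VS = mass * VS_fraction = 4724 * 0.72 = 3401.28 kg
Calculate biogas volume:
  Biogas = VS * specific_yield = 3401.28 * 0.36
  Biogas = 1224.46 m^3

1224.46


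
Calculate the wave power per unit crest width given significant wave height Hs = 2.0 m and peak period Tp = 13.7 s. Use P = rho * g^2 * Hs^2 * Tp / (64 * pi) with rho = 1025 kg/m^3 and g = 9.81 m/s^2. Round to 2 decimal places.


Apply wave power formula:
  g^2 = 9.81^2 = 96.2361
  Hs^2 = 2.0^2 = 4.0
  Numerator = rho * g^2 * Hs^2 * Tp = 1025 * 96.2361 * 4.0 * 13.7 = 5405581.74
  Denominator = 64 * pi = 201.0619
  P = 5405581.74 / 201.0619 = 26885.16 W/m

26885.16


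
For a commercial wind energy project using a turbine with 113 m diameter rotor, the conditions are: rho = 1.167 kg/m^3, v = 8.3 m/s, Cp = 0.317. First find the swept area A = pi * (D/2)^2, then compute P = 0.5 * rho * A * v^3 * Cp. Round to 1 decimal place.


Step 1 -- Compute swept area:
  A = pi * (D/2)^2 = pi * (113/2)^2 = 10028.75 m^2
Step 2 -- Apply wind power equation:
  P = 0.5 * rho * A * v^3 * Cp
  v^3 = 8.3^3 = 571.787
  P = 0.5 * 1.167 * 10028.75 * 571.787 * 0.317
  P = 1060672.2 W

1060672.2


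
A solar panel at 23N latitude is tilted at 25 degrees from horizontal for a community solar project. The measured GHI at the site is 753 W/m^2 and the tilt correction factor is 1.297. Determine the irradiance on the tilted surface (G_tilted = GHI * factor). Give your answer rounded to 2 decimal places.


Identify the given values:
  GHI = 753 W/m^2, tilt correction factor = 1.297
Apply the formula G_tilted = GHI * factor:
  G_tilted = 753 * 1.297
  G_tilted = 976.64 W/m^2

976.64


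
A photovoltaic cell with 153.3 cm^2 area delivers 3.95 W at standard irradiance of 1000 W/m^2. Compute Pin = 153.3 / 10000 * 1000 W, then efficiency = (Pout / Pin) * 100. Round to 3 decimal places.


First compute the input power:
  Pin = area_cm2 / 10000 * G = 153.3 / 10000 * 1000 = 15.33 W
Then compute efficiency:
  Efficiency = (Pout / Pin) * 100 = (3.95 / 15.33) * 100
  Efficiency = 25.766%

25.766


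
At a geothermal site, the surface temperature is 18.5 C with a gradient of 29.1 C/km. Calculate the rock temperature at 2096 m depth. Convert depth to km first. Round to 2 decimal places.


Convert depth to km: 2096 / 1000 = 2.096 km
Temperature increase = gradient * depth_km = 29.1 * 2.096 = 60.99 C
Temperature at depth = T_surface + delta_T = 18.5 + 60.99
T = 79.49 C

79.49


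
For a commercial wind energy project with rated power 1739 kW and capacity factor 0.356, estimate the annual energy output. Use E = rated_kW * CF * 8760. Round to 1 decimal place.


Annual energy = rated_kW * capacity_factor * hours_per_year
Given: P_rated = 1739 kW, CF = 0.356, hours = 8760
E = 1739 * 0.356 * 8760
E = 5423175.8 kWh

5423175.8


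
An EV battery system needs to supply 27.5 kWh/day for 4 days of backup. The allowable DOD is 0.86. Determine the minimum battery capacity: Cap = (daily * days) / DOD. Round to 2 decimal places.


Total energy needed = daily * days = 27.5 * 4 = 110.0 kWh
Account for depth of discharge:
  Cap = total_energy / DOD = 110.0 / 0.86
  Cap = 127.91 kWh

127.91


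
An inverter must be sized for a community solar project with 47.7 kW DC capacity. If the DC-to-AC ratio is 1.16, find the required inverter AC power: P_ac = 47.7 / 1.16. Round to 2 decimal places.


The inverter AC capacity is determined by the DC/AC ratio.
Given: P_dc = 47.7 kW, DC/AC ratio = 1.16
P_ac = P_dc / ratio = 47.7 / 1.16
P_ac = 41.12 kW

41.12


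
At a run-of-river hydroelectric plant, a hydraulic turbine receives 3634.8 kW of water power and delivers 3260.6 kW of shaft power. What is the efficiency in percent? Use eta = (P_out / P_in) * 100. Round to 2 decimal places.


Turbine efficiency = (output power / input power) * 100
eta = (3260.6 / 3634.8) * 100
eta = 89.71%

89.71


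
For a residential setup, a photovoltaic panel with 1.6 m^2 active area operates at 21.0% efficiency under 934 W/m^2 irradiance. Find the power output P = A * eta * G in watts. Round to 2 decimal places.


Use the solar power formula P = A * eta * G.
Given: A = 1.6 m^2, eta = 0.21, G = 934 W/m^2
P = 1.6 * 0.21 * 934
P = 313.82 W

313.82


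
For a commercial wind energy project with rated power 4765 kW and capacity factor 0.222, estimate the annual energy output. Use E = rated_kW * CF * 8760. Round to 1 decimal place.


Annual energy = rated_kW * capacity_factor * hours_per_year
Given: P_rated = 4765 kW, CF = 0.222, hours = 8760
E = 4765 * 0.222 * 8760
E = 9266590.8 kWh

9266590.8


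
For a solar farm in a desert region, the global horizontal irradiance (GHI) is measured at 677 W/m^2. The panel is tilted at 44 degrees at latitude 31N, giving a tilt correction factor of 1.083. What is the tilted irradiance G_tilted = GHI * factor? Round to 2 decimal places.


Identify the given values:
  GHI = 677 W/m^2, tilt correction factor = 1.083
Apply the formula G_tilted = GHI * factor:
  G_tilted = 677 * 1.083
  G_tilted = 733.19 W/m^2

733.19


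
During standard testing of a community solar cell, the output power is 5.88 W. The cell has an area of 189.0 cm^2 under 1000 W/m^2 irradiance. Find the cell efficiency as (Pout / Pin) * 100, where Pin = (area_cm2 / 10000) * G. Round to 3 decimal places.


First compute the input power:
  Pin = area_cm2 / 10000 * G = 189.0 / 10000 * 1000 = 18.9 W
Then compute efficiency:
  Efficiency = (Pout / Pin) * 100 = (5.88 / 18.9) * 100
  Efficiency = 31.111%

31.111


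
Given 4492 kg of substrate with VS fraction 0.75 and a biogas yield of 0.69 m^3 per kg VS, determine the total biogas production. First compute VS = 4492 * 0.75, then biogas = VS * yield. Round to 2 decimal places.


Compute volatile solids:
  VS = mass * VS_fraction = 4492 * 0.75 = 3369.0 kg
Calculate biogas volume:
  Biogas = VS * specific_yield = 3369.0 * 0.69
  Biogas = 2324.61 m^3

2324.61


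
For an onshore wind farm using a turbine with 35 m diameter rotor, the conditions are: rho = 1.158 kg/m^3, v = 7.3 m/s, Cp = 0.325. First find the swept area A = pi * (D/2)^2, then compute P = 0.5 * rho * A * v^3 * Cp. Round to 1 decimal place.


Step 1 -- Compute swept area:
  A = pi * (D/2)^2 = pi * (35/2)^2 = 962.11 m^2
Step 2 -- Apply wind power equation:
  P = 0.5 * rho * A * v^3 * Cp
  v^3 = 7.3^3 = 389.017
  P = 0.5 * 1.158 * 962.11 * 389.017 * 0.325
  P = 70429.8 W

70429.8


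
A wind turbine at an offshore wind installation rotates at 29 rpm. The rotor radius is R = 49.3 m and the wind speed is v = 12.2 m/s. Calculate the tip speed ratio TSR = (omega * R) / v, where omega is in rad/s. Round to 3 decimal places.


Convert rotational speed to rad/s:
  omega = 29 * 2 * pi / 60 = 3.0369 rad/s
Compute tip speed:
  v_tip = omega * R = 3.0369 * 49.3 = 149.718 m/s
Tip speed ratio:
  TSR = v_tip / v_wind = 149.718 / 12.2 = 12.272

12.272


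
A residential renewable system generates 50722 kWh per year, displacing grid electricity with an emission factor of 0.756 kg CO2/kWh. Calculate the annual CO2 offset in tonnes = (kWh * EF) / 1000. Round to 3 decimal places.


CO2 offset in kg = generation * emission_factor
CO2 offset = 50722 * 0.756 = 38345.83 kg
Convert to tonnes:
  CO2 offset = 38345.83 / 1000 = 38.346 tonnes

38.346


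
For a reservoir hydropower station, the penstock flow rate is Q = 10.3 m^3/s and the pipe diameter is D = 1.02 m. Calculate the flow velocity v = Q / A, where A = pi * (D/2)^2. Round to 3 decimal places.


Compute pipe cross-sectional area:
  A = pi * (D/2)^2 = pi * (1.02/2)^2 = 0.8171 m^2
Calculate velocity:
  v = Q / A = 10.3 / 0.8171
  v = 12.605 m/s

12.605


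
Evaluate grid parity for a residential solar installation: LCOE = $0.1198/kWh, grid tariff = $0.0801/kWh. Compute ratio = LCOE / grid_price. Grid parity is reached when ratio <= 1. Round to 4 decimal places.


Compare LCOE to grid price:
  LCOE = $0.1198/kWh, Grid price = $0.0801/kWh
  Ratio = LCOE / grid_price = 0.1198 / 0.0801 = 1.4956
  Grid parity achieved (ratio <= 1)? no

1.4956


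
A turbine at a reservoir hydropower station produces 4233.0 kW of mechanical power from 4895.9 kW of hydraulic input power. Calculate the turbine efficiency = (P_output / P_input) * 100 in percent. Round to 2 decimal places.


Turbine efficiency = (output power / input power) * 100
eta = (4233.0 / 4895.9) * 100
eta = 86.46%

86.46


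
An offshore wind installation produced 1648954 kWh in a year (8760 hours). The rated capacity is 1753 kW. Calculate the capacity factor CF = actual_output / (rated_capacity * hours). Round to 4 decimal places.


Capacity factor = actual output / maximum possible output
Maximum possible = rated * hours = 1753 * 8760 = 15356280 kWh
CF = 1648954 / 15356280
CF = 0.1074

0.1074


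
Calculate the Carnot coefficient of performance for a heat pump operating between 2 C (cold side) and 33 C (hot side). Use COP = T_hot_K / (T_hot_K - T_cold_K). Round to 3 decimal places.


Convert to Kelvin:
  T_hot = 33 + 273.15 = 306.15 K
  T_cold = 2 + 273.15 = 275.15 K
Apply Carnot COP formula:
  COP = T_hot_K / (T_hot_K - T_cold_K) = 306.15 / 31.0
  COP = 9.876

9.876


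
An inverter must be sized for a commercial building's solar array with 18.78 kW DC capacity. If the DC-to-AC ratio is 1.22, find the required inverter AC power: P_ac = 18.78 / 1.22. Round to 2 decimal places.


The inverter AC capacity is determined by the DC/AC ratio.
Given: P_dc = 18.78 kW, DC/AC ratio = 1.22
P_ac = P_dc / ratio = 18.78 / 1.22
P_ac = 15.39 kW

15.39


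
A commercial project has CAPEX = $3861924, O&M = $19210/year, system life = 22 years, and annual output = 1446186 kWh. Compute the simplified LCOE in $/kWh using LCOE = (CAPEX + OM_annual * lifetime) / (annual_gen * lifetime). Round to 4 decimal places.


Total cost = CAPEX + OM * lifetime = 3861924 + 19210 * 22 = 3861924 + 422620 = 4284544
Total generation = annual * lifetime = 1446186 * 22 = 31816092 kWh
LCOE = 4284544 / 31816092
LCOE = 0.1347 $/kWh

0.1347


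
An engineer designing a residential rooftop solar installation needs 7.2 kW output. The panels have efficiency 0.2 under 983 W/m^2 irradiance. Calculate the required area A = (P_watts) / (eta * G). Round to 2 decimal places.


Convert target power to watts: P = 7.2 * 1000 = 7200.0 W
Compute denominator: eta * G = 0.2 * 983 = 196.6
Required area A = P / (eta * G) = 7200.0 / 196.6
A = 36.62 m^2

36.62


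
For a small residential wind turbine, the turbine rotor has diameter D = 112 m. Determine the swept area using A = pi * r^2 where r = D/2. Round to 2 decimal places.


Compute the rotor radius:
  r = D / 2 = 112 / 2 = 56.0 m
Calculate swept area:
  A = pi * r^2 = pi * 56.0^2
  A = 9852.03 m^2

9852.03


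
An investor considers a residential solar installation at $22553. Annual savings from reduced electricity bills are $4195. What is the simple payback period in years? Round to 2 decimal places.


Simple payback period = initial cost / annual savings
Payback = 22553 / 4195
Payback = 5.38 years

5.38


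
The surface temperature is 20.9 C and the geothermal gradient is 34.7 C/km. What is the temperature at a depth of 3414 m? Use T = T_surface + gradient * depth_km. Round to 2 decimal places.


Convert depth to km: 3414 / 1000 = 3.414 km
Temperature increase = gradient * depth_km = 34.7 * 3.414 = 118.47 C
Temperature at depth = T_surface + delta_T = 20.9 + 118.47
T = 139.37 C

139.37


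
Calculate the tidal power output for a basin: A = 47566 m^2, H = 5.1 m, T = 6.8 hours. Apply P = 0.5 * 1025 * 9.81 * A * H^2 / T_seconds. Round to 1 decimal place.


Convert period to seconds: T = 6.8 * 3600 = 24480.0 s
H^2 = 5.1^2 = 26.01
P = 0.5 * rho * g * A * H^2 / T
P = 0.5 * 1025 * 9.81 * 47566 * 26.01 / 24480.0
P = 254090.5 W

254090.5


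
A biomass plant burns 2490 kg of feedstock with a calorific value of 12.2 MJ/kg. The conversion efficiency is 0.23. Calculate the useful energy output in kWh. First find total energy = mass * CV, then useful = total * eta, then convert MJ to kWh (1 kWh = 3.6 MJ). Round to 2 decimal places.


Total energy = mass * CV = 2490 * 12.2 = 30378.0 MJ
Useful energy = total * eta = 30378.0 * 0.23 = 6986.94 MJ
Convert to kWh: 6986.94 / 3.6
Useful energy = 1940.82 kWh

1940.82


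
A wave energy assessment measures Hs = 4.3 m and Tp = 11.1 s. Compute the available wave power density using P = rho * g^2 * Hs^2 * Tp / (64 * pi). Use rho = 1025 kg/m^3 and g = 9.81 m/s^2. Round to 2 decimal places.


Apply wave power formula:
  g^2 = 9.81^2 = 96.2361
  Hs^2 = 4.3^2 = 18.49
  Numerator = rho * g^2 * Hs^2 * Tp = 1025 * 96.2361 * 18.49 * 11.1 = 20245185.95
  Denominator = 64 * pi = 201.0619
  P = 20245185.95 / 201.0619 = 100691.29 W/m

100691.29


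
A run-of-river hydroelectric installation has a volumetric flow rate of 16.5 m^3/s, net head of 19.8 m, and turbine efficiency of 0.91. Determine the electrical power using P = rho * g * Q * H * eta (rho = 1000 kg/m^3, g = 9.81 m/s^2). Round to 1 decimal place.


Apply the hydropower formula P = rho * g * Q * H * eta
rho * g = 1000 * 9.81 = 9810.0
P = 9810.0 * 16.5 * 19.8 * 0.91
P = 2916483.6 W

2916483.6


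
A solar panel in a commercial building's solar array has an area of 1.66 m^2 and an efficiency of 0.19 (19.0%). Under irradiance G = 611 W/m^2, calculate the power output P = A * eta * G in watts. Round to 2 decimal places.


Use the solar power formula P = A * eta * G.
Given: A = 1.66 m^2, eta = 0.19, G = 611 W/m^2
P = 1.66 * 0.19 * 611
P = 192.71 W

192.71


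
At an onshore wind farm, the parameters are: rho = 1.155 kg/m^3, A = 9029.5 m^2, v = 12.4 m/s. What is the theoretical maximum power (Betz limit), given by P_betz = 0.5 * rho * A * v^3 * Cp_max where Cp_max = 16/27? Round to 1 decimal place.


The Betz coefficient Cp_max = 16/27 = 0.5926
v^3 = 12.4^3 = 1906.624
P_betz = 0.5 * rho * A * v^3 * Cp_max
P_betz = 0.5 * 1.155 * 9029.5 * 1906.624 * 0.5926
P_betz = 5891650.3 W

5891650.3


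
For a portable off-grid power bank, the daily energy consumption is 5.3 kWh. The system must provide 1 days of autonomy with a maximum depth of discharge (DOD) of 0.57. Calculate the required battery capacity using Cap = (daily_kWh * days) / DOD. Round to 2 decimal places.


Total energy needed = daily * days = 5.3 * 1 = 5.3 kWh
Account for depth of discharge:
  Cap = total_energy / DOD = 5.3 / 0.57
  Cap = 9.30 kWh

9.30


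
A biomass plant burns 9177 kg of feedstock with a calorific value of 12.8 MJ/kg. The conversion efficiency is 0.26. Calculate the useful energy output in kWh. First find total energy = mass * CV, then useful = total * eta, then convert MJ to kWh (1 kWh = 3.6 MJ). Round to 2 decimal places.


Total energy = mass * CV = 9177 * 12.8 = 117465.6 MJ
Useful energy = total * eta = 117465.6 * 0.26 = 30541.06 MJ
Convert to kWh: 30541.06 / 3.6
Useful energy = 8483.63 kWh

8483.63


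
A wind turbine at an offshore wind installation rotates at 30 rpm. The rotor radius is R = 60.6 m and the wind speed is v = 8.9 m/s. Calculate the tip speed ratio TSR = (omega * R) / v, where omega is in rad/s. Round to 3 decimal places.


Convert rotational speed to rad/s:
  omega = 30 * 2 * pi / 60 = 3.1416 rad/s
Compute tip speed:
  v_tip = omega * R = 3.1416 * 60.6 = 190.381 m/s
Tip speed ratio:
  TSR = v_tip / v_wind = 190.381 / 8.9 = 21.391

21.391


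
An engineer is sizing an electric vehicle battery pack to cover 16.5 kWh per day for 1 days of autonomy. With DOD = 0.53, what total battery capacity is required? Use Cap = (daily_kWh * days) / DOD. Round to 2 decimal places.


Total energy needed = daily * days = 16.5 * 1 = 16.5 kWh
Account for depth of discharge:
  Cap = total_energy / DOD = 16.5 / 0.53
  Cap = 31.13 kWh

31.13


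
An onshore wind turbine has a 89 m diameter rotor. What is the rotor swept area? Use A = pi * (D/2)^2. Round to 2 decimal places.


Compute the rotor radius:
  r = D / 2 = 89 / 2 = 44.5 m
Calculate swept area:
  A = pi * r^2 = pi * 44.5^2
  A = 6221.14 m^2

6221.14


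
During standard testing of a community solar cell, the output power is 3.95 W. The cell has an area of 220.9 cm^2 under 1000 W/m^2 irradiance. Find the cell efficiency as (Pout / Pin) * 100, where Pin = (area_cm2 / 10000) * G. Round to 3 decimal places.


First compute the input power:
  Pin = area_cm2 / 10000 * G = 220.9 / 10000 * 1000 = 22.09 W
Then compute efficiency:
  Efficiency = (Pout / Pin) * 100 = (3.95 / 22.09) * 100
  Efficiency = 17.881%

17.881


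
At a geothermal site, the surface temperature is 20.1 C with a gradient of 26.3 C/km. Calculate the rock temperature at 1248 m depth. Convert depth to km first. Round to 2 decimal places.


Convert depth to km: 1248 / 1000 = 1.248 km
Temperature increase = gradient * depth_km = 26.3 * 1.248 = 32.82 C
Temperature at depth = T_surface + delta_T = 20.1 + 32.82
T = 52.92 C

52.92


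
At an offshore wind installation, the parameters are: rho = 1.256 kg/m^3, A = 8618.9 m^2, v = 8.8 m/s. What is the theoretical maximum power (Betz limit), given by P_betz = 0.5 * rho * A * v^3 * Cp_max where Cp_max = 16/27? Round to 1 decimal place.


The Betz coefficient Cp_max = 16/27 = 0.5926
v^3 = 8.8^3 = 681.472
P_betz = 0.5 * rho * A * v^3 * Cp_max
P_betz = 0.5 * 1.256 * 8618.9 * 681.472 * 0.5926
P_betz = 2185826.7 W

2185826.7


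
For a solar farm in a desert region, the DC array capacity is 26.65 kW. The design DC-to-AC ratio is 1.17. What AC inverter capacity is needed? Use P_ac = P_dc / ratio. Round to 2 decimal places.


The inverter AC capacity is determined by the DC/AC ratio.
Given: P_dc = 26.65 kW, DC/AC ratio = 1.17
P_ac = P_dc / ratio = 26.65 / 1.17
P_ac = 22.78 kW

22.78


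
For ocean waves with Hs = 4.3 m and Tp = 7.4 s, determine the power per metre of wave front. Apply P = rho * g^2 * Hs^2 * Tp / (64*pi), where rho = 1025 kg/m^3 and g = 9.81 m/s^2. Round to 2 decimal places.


Apply wave power formula:
  g^2 = 9.81^2 = 96.2361
  Hs^2 = 4.3^2 = 18.49
  Numerator = rho * g^2 * Hs^2 * Tp = 1025 * 96.2361 * 18.49 * 7.4 = 13496790.63
  Denominator = 64 * pi = 201.0619
  P = 13496790.63 / 201.0619 = 67127.53 W/m

67127.53


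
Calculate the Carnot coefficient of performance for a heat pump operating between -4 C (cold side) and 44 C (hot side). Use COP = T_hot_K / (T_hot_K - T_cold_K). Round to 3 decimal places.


Convert to Kelvin:
  T_hot = 44 + 273.15 = 317.15 K
  T_cold = -4 + 273.15 = 269.15 K
Apply Carnot COP formula:
  COP = T_hot_K / (T_hot_K - T_cold_K) = 317.15 / 48.0
  COP = 6.607

6.607


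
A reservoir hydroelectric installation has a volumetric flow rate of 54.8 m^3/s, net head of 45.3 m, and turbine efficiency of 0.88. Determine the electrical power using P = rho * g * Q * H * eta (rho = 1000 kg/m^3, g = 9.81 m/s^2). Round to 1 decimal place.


Apply the hydropower formula P = rho * g * Q * H * eta
rho * g = 1000 * 9.81 = 9810.0
P = 9810.0 * 54.8 * 45.3 * 0.88
P = 21430408.0 W

21430408.0


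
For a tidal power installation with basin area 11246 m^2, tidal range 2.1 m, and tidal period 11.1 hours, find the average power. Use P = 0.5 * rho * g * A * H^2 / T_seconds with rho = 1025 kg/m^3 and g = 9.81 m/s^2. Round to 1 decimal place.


Convert period to seconds: T = 11.1 * 3600 = 39960.0 s
H^2 = 2.1^2 = 4.41
P = 0.5 * rho * g * A * H^2 / T
P = 0.5 * 1025 * 9.81 * 11246 * 4.41 / 39960.0
P = 6239.8 W

6239.8


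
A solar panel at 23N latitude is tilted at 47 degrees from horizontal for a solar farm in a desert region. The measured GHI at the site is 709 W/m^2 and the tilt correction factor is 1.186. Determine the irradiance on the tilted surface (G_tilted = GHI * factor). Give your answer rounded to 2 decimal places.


Identify the given values:
  GHI = 709 W/m^2, tilt correction factor = 1.186
Apply the formula G_tilted = GHI * factor:
  G_tilted = 709 * 1.186
  G_tilted = 840.87 W/m^2

840.87


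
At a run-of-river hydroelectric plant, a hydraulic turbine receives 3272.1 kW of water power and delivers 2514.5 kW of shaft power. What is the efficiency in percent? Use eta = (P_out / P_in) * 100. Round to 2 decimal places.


Turbine efficiency = (output power / input power) * 100
eta = (2514.5 / 3272.1) * 100
eta = 76.85%

76.85


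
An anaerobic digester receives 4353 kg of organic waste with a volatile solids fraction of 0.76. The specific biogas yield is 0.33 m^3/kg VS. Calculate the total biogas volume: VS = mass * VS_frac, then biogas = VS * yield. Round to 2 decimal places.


Compute volatile solids:
  VS = mass * VS_fraction = 4353 * 0.76 = 3308.28 kg
Calculate biogas volume:
  Biogas = VS * specific_yield = 3308.28 * 0.33
  Biogas = 1091.73 m^3

1091.73


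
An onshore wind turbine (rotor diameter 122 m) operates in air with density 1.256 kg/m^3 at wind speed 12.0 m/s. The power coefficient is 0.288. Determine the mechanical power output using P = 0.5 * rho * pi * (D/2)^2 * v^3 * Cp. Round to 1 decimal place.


Step 1 -- Compute swept area:
  A = pi * (D/2)^2 = pi * (122/2)^2 = 11689.87 m^2
Step 2 -- Apply wind power equation:
  P = 0.5 * rho * A * v^3 * Cp
  v^3 = 12.0^3 = 1728.0
  P = 0.5 * 1.256 * 11689.87 * 1728.0 * 0.288
  P = 3653468.9 W

3653468.9


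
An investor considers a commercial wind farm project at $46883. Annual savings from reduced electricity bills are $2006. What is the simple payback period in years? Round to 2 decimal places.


Simple payback period = initial cost / annual savings
Payback = 46883 / 2006
Payback = 23.37 years

23.37


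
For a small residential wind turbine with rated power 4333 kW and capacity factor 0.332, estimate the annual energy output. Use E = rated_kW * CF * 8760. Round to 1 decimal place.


Annual energy = rated_kW * capacity_factor * hours_per_year
Given: P_rated = 4333 kW, CF = 0.332, hours = 8760
E = 4333 * 0.332 * 8760
E = 12601750.6 kWh

12601750.6


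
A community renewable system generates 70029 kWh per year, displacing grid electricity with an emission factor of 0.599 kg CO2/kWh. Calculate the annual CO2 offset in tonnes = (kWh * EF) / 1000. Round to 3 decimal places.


CO2 offset in kg = generation * emission_factor
CO2 offset = 70029 * 0.599 = 41947.37 kg
Convert to tonnes:
  CO2 offset = 41947.37 / 1000 = 41.947 tonnes

41.947


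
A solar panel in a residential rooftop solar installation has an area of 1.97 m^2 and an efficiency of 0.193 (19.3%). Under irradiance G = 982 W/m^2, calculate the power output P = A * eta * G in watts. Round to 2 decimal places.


Use the solar power formula P = A * eta * G.
Given: A = 1.97 m^2, eta = 0.193, G = 982 W/m^2
P = 1.97 * 0.193 * 982
P = 373.37 W

373.37


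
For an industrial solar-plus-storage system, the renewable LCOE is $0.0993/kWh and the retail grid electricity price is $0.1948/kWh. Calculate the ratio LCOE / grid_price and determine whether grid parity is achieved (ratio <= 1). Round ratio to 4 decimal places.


Compare LCOE to grid price:
  LCOE = $0.0993/kWh, Grid price = $0.1948/kWh
  Ratio = LCOE / grid_price = 0.0993 / 0.1948 = 0.5098
  Grid parity achieved (ratio <= 1)? yes

0.5098


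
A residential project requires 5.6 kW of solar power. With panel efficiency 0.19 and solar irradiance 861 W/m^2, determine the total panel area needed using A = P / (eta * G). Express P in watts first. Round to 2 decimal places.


Convert target power to watts: P = 5.6 * 1000 = 5600.0 W
Compute denominator: eta * G = 0.19 * 861 = 163.59
Required area A = P / (eta * G) = 5600.0 / 163.59
A = 34.23 m^2

34.23


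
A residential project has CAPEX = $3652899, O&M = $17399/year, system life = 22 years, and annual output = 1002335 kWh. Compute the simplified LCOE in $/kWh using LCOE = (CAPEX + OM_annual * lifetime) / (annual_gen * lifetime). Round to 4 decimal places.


Total cost = CAPEX + OM * lifetime = 3652899 + 17399 * 22 = 3652899 + 382778 = 4035677
Total generation = annual * lifetime = 1002335 * 22 = 22051370 kWh
LCOE = 4035677 / 22051370
LCOE = 0.1830 $/kWh

0.1830


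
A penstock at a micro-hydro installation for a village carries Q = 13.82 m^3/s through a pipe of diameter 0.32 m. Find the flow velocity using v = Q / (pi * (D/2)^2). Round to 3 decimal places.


Compute pipe cross-sectional area:
  A = pi * (D/2)^2 = pi * (0.32/2)^2 = 0.0804 m^2
Calculate velocity:
  v = Q / A = 13.82 / 0.0804
  v = 171.838 m/s

171.838


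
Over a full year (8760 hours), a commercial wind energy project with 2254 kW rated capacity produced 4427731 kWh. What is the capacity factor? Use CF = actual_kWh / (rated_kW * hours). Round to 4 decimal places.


Capacity factor = actual output / maximum possible output
Maximum possible = rated * hours = 2254 * 8760 = 19745040 kWh
CF = 4427731 / 19745040
CF = 0.2242

0.2242


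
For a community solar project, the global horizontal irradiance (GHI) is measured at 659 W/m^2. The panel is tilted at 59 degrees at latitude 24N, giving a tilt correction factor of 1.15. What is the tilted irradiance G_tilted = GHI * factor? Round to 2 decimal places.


Identify the given values:
  GHI = 659 W/m^2, tilt correction factor = 1.15
Apply the formula G_tilted = GHI * factor:
  G_tilted = 659 * 1.15
  G_tilted = 757.85 W/m^2

757.85


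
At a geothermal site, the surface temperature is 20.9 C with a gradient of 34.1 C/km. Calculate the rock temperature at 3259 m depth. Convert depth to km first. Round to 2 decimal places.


Convert depth to km: 3259 / 1000 = 3.259 km
Temperature increase = gradient * depth_km = 34.1 * 3.259 = 111.13 C
Temperature at depth = T_surface + delta_T = 20.9 + 111.13
T = 132.03 C

132.03


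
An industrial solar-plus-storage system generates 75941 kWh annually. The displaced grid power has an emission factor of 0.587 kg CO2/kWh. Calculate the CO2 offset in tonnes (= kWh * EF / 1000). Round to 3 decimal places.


CO2 offset in kg = generation * emission_factor
CO2 offset = 75941 * 0.587 = 44577.37 kg
Convert to tonnes:
  CO2 offset = 44577.37 / 1000 = 44.577 tonnes

44.577


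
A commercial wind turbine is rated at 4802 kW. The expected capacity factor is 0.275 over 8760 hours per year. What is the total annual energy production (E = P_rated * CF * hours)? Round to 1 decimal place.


Annual energy = rated_kW * capacity_factor * hours_per_year
Given: P_rated = 4802 kW, CF = 0.275, hours = 8760
E = 4802 * 0.275 * 8760
E = 11568018.0 kWh

11568018.0


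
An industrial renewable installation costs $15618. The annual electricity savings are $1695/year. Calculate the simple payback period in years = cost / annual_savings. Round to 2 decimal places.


Simple payback period = initial cost / annual savings
Payback = 15618 / 1695
Payback = 9.21 years

9.21


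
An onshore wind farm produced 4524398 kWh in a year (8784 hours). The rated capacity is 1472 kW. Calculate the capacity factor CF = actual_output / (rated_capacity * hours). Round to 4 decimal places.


Capacity factor = actual output / maximum possible output
Maximum possible = rated * hours = 1472 * 8784 = 12930048 kWh
CF = 4524398 / 12930048
CF = 0.3499

0.3499


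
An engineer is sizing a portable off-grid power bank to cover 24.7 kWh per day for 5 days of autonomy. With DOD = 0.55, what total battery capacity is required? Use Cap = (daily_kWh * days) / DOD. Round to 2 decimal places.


Total energy needed = daily * days = 24.7 * 5 = 123.5 kWh
Account for depth of discharge:
  Cap = total_energy / DOD = 123.5 / 0.55
  Cap = 224.55 kWh

224.55


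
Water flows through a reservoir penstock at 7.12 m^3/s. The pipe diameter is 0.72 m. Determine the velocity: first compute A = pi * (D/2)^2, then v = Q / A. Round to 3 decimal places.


Compute pipe cross-sectional area:
  A = pi * (D/2)^2 = pi * (0.72/2)^2 = 0.4072 m^2
Calculate velocity:
  v = Q / A = 7.12 / 0.4072
  v = 17.487 m/s

17.487


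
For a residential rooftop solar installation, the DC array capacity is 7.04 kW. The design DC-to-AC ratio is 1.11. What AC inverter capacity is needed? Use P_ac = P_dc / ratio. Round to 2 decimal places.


The inverter AC capacity is determined by the DC/AC ratio.
Given: P_dc = 7.04 kW, DC/AC ratio = 1.11
P_ac = P_dc / ratio = 7.04 / 1.11
P_ac = 6.34 kW

6.34


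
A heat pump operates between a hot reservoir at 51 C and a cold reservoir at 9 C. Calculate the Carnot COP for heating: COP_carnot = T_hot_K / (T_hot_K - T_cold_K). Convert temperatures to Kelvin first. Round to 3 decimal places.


Convert to Kelvin:
  T_hot = 51 + 273.15 = 324.15 K
  T_cold = 9 + 273.15 = 282.15 K
Apply Carnot COP formula:
  COP = T_hot_K / (T_hot_K - T_cold_K) = 324.15 / 42.0
  COP = 7.718

7.718


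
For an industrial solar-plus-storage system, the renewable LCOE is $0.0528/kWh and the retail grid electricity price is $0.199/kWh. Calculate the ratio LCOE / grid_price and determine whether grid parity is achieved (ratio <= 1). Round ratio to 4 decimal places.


Compare LCOE to grid price:
  LCOE = $0.0528/kWh, Grid price = $0.199/kWh
  Ratio = LCOE / grid_price = 0.0528 / 0.199 = 0.2653
  Grid parity achieved (ratio <= 1)? yes

0.2653


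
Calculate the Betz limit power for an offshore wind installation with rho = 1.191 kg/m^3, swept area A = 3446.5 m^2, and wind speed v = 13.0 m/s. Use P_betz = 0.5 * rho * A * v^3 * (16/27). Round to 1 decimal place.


The Betz coefficient Cp_max = 16/27 = 0.5926
v^3 = 13.0^3 = 2197.0
P_betz = 0.5 * rho * A * v^3 * Cp_max
P_betz = 0.5 * 1.191 * 3446.5 * 2197.0 * 0.5926
P_betz = 2672060.7 W

2672060.7


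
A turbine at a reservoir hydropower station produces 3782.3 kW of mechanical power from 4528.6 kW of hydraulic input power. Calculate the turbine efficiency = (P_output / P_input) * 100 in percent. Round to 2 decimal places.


Turbine efficiency = (output power / input power) * 100
eta = (3782.3 / 4528.6) * 100
eta = 83.52%

83.52


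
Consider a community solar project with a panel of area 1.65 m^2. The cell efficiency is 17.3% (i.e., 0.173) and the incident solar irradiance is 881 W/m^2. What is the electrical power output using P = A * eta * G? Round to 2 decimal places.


Use the solar power formula P = A * eta * G.
Given: A = 1.65 m^2, eta = 0.173, G = 881 W/m^2
P = 1.65 * 0.173 * 881
P = 251.48 W

251.48


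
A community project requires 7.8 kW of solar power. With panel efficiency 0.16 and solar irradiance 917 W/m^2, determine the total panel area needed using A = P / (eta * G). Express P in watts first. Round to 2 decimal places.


Convert target power to watts: P = 7.8 * 1000 = 7800.0 W
Compute denominator: eta * G = 0.16 * 917 = 146.72
Required area A = P / (eta * G) = 7800.0 / 146.72
A = 53.16 m^2

53.16


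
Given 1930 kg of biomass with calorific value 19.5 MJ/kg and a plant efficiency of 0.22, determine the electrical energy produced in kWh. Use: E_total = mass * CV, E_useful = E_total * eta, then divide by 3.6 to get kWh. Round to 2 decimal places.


Total energy = mass * CV = 1930 * 19.5 = 37635.0 MJ
Useful energy = total * eta = 37635.0 * 0.22 = 8279.7 MJ
Convert to kWh: 8279.7 / 3.6
Useful energy = 2299.92 kWh

2299.92


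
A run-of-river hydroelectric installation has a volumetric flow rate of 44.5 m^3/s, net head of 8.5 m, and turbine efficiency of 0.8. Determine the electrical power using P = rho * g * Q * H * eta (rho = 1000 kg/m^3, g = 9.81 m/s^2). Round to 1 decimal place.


Apply the hydropower formula P = rho * g * Q * H * eta
rho * g = 1000 * 9.81 = 9810.0
P = 9810.0 * 44.5 * 8.5 * 0.8
P = 2968506.0 W

2968506.0


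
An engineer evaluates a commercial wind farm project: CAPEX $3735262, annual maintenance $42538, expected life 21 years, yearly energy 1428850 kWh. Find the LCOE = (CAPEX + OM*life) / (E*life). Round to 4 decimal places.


Total cost = CAPEX + OM * lifetime = 3735262 + 42538 * 21 = 3735262 + 893298 = 4628560
Total generation = annual * lifetime = 1428850 * 21 = 30005850 kWh
LCOE = 4628560 / 30005850
LCOE = 0.1543 $/kWh

0.1543
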